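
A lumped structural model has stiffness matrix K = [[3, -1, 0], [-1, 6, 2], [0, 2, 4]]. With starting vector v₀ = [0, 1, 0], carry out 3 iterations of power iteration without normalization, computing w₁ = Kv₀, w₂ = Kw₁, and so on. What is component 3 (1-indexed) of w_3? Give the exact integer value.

162

w1 = Kv₀ = (-1, 6, 2)
w2 = Kw1 = (-9, 41, 20)
w3 = Kw2 = (-68, 295, 162)
The requested component of w3 is 162.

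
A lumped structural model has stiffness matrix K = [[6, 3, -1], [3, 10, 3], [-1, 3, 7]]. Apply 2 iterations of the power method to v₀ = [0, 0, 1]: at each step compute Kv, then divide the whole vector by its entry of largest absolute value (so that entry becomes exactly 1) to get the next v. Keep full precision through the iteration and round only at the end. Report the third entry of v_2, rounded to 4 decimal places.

1.0000

Kv0 = (-1.00000, 3.00000, 7.00000); divide by 7.00000 → v1 = (-0.14286, 0.42857, 1.00000)
Kv1 = (-0.57143, 6.85714, 8.42857); divide by 8.42857 → v2 = (-0.06780, 0.81356, 1.00000)
Requested entry of v2: 59/59 = 1.0000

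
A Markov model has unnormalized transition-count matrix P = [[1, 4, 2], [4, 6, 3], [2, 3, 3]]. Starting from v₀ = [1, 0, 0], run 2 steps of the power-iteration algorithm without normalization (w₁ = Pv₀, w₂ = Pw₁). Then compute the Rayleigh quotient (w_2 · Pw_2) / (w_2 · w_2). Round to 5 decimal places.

w1 = Pv₀ = (1·1 + 4·0 + 2·0; 4·1 + 6·0 + 3·0; 2·1 + 3·0 + 3·0) = (1, 4, 2)
w2 = Pw1 = (1·1 + 4·4 + 2·2; 4·1 + 6·4 + 3·2; 2·1 + 3·4 + 3·2) = (21, 34, 20)
Pw2 = (197, 348, 204)
w2·Pw2 = 21·197 + 34·348 + 20·204 = 20049; w2·w2 = 21·21 + 34·34 + 20·20 = 1997
λ ≈ 20049/1997 = 10.03956

λ ≈ 10.03956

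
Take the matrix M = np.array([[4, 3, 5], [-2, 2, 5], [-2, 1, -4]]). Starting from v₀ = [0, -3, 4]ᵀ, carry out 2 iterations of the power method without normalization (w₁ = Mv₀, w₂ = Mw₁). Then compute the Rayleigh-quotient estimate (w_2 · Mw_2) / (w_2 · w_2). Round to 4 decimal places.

-3.1425

w1 = Mv₀ = (11, 14, -19)
w2 = Mw1 = (-9, -89, 68)
Mw2 = (37, 180, -343)
w2·Mw2 = (-9)·37 + (-89)·180 + 68·(-343) = -39677; w2·w2 = (-9)·(-9) + (-89)·(-89) + 68·68 = 12626
λ ≈ -39677/12626 = -3.1425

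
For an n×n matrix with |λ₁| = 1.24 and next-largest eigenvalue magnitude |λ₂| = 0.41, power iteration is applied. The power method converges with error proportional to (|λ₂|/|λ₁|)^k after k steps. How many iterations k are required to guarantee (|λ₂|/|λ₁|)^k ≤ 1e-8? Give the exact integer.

17

|λ₂/λ₁| = 0.41/1.24 = 0.33065
Need k ≥ ln(1e-8) / ln(0.33065) = -18.4207 / -1.1067 ≈ 16.645
Smallest integer k satisfying the bound: 17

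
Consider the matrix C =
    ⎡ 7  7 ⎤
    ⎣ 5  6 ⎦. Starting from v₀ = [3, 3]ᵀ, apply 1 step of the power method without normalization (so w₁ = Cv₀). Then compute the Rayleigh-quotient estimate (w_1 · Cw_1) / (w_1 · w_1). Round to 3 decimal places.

λ ≈ 12.448

w1 = Cv₀ = (42, 33)
Cw1 = (525, 408)
w1·Cw1 = 42·525 + 33·408 = 35514; w1·w1 = 42·42 + 33·33 = 2853
λ ≈ 35514/2853 = 12.448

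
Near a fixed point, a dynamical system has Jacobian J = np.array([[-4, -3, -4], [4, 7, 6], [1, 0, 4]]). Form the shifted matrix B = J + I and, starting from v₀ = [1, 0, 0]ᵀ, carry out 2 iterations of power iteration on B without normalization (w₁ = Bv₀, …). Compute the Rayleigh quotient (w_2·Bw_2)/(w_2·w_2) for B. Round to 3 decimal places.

7.480

B = J + I has rows (-3, -3, -4); (4, 8, 6); (1, 0, 5)
w1 = Bv₀ = (-3, 4, 1)
w2 = Bw1 = (-7, 26, 2)
Bw2 = (-65, 192, 3)
w2·Bw2 = 5453; w2·w2 = 729; μ ≈ 5453/729 = 7.480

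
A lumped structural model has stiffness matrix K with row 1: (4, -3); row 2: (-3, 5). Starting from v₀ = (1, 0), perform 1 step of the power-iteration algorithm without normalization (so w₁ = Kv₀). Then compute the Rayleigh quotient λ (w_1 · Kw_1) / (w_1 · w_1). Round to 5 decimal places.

λ ≈ 7.24000

w1 = Kv₀ = (4·1 + (-3)·0; (-3)·1 + 5·0) = (4, -3)
Kw1 = (25, -27)
w1·Kw1 = 4·25 + (-3)·(-27) = 181; w1·w1 = 4·4 + (-3)·(-3) = 25
λ ≈ 181/25 = 7.24000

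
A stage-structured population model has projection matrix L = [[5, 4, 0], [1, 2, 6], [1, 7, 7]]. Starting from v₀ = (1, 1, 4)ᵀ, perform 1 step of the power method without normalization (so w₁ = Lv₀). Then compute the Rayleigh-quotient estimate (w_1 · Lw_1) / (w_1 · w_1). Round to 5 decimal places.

w1 = Lv₀ = (9, 27, 36)
Lw1 = (153, 279, 450)
w1·Lw1 = 9·153 + 27·279 + 36·450 = 25110; w1·w1 = 9·9 + 27·27 + 36·36 = 2106
λ ≈ 25110/2106 = 11.92308

11.92308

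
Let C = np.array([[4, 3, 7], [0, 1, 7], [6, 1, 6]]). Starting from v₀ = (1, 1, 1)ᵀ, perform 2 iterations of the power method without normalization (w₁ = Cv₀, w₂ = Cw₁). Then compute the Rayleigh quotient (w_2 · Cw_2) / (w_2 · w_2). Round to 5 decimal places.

12.70940

w1 = Cv₀ = (4·1 + 3·1 + 7·1; 0·1 + 1·1 + 7·1; 6·1 + 1·1 + 6·1) = (14, 8, 13)
w2 = Cw1 = (4·14 + 3·8 + 7·13; 0·14 + 1·8 + 7·13; 6·14 + 1·8 + 6·13) = (171, 99, 170)
Cw2 = (2171, 1289, 2145)
w2·Cw2 = 171·2171 + 99·1289 + 170·2145 = 863502; w2·w2 = 171·171 + 99·99 + 170·170 = 67942
λ ≈ 863502/67942 = 12.70940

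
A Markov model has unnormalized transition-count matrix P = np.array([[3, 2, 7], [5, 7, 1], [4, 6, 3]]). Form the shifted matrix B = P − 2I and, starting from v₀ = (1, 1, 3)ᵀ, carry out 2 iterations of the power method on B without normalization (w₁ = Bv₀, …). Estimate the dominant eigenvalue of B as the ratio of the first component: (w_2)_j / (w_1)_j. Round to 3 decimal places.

B = P − 2I has rows (1, 2, 7); (5, 5, 1); (4, 6, 1)
w1 = Bv₀ = (1·1 + 2·1 + 7·3; 5·1 + 5·1 + 1·3; 4·1 + 6·1 + 1·3) = (24, 13, 13)
w2 = Bw1 = (1·24 + 2·13 + 7·13; 5·24 + 5·13 + 1·13; 4·24 + 6·13 + 1·13) = (141, 198, 187)
Ratio: 141/24 = 5.875

5.875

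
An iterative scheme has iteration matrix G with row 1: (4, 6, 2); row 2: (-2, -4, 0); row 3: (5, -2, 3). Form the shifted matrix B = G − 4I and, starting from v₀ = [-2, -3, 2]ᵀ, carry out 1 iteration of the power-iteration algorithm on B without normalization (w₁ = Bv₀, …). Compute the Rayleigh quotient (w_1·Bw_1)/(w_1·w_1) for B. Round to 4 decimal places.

-6.8425

B = G − 4I has rows (0, 6, 2); (-2, -8, 0); (5, -2, -1)
w1 = Bv₀ = (0·(-2) + 6·(-3) + 2·2; (-2)·(-2) + (-8)·(-3) + 0·2; 5·(-2) + (-2)·(-3) + (-1)·2) = (-14, 28, -6)
Bw1 = (156, -196, -120)
w1·Bw1 = -6952; w1·w1 = 1016; μ ≈ -6952/1016 = -6.8425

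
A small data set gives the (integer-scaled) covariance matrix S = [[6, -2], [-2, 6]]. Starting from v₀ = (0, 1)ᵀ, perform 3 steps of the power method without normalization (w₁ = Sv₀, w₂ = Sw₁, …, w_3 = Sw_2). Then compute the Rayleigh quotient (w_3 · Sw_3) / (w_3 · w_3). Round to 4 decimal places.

w1 = Sv₀ = (6·0 + (-2)·1; (-2)·0 + 6·1) = (-2, 6)
w2 = Sw1 = (6·(-2) + (-2)·6; (-2)·(-2) + 6·6) = (-24, 40)
w3 = Sw2 = (-224, 288)
Sw3 = (-1920, 2176)
w3·Sw3 = (-224)·(-1920) + 288·2176 = 1056768; w3·w3 = (-224)·(-224) + 288·288 = 133120
λ ≈ 1056768/133120 = 7.9385

λ ≈ 7.9385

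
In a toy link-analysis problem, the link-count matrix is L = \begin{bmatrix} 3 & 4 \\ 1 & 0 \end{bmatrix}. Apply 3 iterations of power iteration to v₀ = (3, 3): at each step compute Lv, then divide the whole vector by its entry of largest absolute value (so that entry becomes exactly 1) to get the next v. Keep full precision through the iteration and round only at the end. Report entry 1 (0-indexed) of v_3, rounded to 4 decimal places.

0.2427

Lv0 = (21.00000, 3.00000); divide by 21.00000 → v1 = (1.00000, 0.14286)
Lv1 = (3.57143, 1.00000); divide by 3.57143 → v2 = (1.00000, 0.28000)
Lv2 = (4.12000, 1.00000); divide by 4.12000 → v3 = (1.00000, 0.24272)
Requested entry of v3: 75/309 = 0.2427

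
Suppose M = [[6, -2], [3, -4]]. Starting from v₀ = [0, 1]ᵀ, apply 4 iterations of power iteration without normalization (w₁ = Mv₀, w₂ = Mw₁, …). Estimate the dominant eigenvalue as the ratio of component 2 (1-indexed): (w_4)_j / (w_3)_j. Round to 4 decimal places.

λ ≈ -1.4615

w1 = Mv₀ = (6·0 + (-2)·1; 3·0 + (-4)·1) = (-2, -4)
w2 = Mw1 = (6·(-2) + (-2)·(-4); 3·(-2) + (-4)·(-4)) = (-4, 10)
w3 = Mw2 = (-44, -52)
w4 = Mw3 = (-160, 76)
Ratio at component: 76 / -52 = -1.4615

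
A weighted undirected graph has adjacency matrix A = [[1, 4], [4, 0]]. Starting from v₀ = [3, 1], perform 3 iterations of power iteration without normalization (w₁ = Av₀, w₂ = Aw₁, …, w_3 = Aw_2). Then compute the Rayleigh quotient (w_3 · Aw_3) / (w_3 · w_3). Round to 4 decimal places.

λ ≈ 4.2183

w1 = Av₀ = (1·3 + 4·1; 4·3 + 0·1) = (7, 12)
w2 = Aw1 = (1·7 + 4·12; 4·7 + 0·12) = (55, 28)
w3 = Aw2 = (167, 220)
Aw3 = (1047, 668)
w3·Aw3 = 167·1047 + 220·668 = 321809; w3·w3 = 167·167 + 220·220 = 76289
λ ≈ 321809/76289 = 4.2183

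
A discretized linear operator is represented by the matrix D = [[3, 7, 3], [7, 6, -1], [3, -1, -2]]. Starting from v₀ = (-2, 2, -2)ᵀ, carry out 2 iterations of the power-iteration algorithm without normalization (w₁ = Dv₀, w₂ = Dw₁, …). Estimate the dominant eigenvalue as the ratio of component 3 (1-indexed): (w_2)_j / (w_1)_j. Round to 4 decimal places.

w1 = Dv₀ = (3·(-2) + 7·2 + 3·(-2); 7·(-2) + 6·2 + (-1)·(-2); 3·(-2) + (-1)·2 + (-2)·(-2)) = (2, 0, -4)
w2 = Dw1 = (3·2 + 7·0 + 3·(-4); 7·2 + 6·0 + (-1)·(-4); 3·2 + (-1)·0 + (-2)·(-4)) = (-6, 18, 14)
Ratio at component: 14 / -4 = -3.5000

-3.5000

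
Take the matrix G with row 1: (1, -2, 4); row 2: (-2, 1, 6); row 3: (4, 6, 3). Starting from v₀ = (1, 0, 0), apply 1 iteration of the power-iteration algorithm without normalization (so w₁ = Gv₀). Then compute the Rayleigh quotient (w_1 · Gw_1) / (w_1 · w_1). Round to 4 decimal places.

w1 = Gv₀ = (1·1 + (-2)·0 + 4·0; (-2)·1 + 1·0 + 6·0; 4·1 + 6·0 + 3·0) = (1, -2, 4)
Gw1 = (21, 20, 4)
w1·Gw1 = 1·21 + (-2)·20 + 4·4 = -3; w1·w1 = 1·1 + (-2)·(-2) + 4·4 = 21
λ ≈ -3/21 = -0.1429

λ ≈ -0.1429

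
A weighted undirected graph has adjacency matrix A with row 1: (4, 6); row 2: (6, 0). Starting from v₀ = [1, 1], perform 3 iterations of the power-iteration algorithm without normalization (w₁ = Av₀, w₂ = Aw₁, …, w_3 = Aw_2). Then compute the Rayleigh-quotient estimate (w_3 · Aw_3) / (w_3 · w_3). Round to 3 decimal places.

w1 = Av₀ = (10, 6)
w2 = Aw1 = (76, 60)
w3 = Aw2 = (664, 456)
Aw3 = (5392, 3984)
w3·Aw3 = 664·5392 + 456·3984 = 5396992; w3·w3 = 664·664 + 456·456 = 648832
λ ≈ 5396992/648832 = 8.318

8.318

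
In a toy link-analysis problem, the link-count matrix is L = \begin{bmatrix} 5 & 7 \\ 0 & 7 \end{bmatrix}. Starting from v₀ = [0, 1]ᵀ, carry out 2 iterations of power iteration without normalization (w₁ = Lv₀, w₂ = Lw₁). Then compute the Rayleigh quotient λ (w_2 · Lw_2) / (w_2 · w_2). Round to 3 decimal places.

8.554

w1 = Lv₀ = (5·0 + 7·1; 0·0 + 7·1) = (7, 7)
w2 = Lw1 = (5·7 + 7·7; 0·7 + 7·7) = (84, 49)
Lw2 = (763, 343)
w2·Lw2 = 84·763 + 49·343 = 80899; w2·w2 = 84·84 + 49·49 = 9457
λ ≈ 80899/9457 = 8.554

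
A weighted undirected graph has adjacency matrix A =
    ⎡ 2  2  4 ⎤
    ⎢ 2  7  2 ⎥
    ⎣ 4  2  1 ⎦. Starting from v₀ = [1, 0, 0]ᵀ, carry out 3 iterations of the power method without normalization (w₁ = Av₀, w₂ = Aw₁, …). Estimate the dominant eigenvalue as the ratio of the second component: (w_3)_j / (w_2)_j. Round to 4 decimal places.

w1 = Av₀ = (2·1 + 2·0 + 4·0; 2·1 + 7·0 + 2·0; 4·1 + 2·0 + 1·0) = (2, 2, 4)
w2 = Aw1 = (2·2 + 2·2 + 4·4; 2·2 + 7·2 + 2·4; 4·2 + 2·2 + 1·4) = (24, 26, 16)
w3 = Aw2 = (164, 262, 164)
Ratio at component: 262 / 26 = 10.0769

10.0769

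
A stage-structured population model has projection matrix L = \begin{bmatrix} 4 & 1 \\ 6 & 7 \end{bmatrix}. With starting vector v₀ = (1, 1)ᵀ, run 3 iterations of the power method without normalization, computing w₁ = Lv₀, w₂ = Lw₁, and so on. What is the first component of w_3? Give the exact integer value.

253

w1 = Lv₀ = (4·1 + 1·1; 6·1 + 7·1) = (5, 13)
w2 = Lw1 = (4·5 + 1·13; 6·5 + 7·13) = (33, 121)
w3 = Lw2 = (253, 1045)
The requested component of w3 is 253.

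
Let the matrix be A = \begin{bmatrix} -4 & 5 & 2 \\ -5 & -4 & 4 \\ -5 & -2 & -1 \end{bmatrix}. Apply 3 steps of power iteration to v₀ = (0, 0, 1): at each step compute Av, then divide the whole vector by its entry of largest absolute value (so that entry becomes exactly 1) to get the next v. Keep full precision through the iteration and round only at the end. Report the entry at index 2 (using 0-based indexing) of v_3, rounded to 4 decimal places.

-0.1205

Av0 = (2.00000, 4.00000, -1.00000); divide by 4.00000 → v1 = (0.50000, 1.00000, -0.25000)
Av1 = (2.50000, -7.50000, -4.25000); divide by -7.50000 → v2 = (-0.33333, 1.00000, 0.56667)
Av2 = (7.46667, -0.06667, -0.90000); divide by 7.46667 → v3 = (1.00000, -0.00893, -0.12054)
Requested entry of v3: 27/-224 = -0.1205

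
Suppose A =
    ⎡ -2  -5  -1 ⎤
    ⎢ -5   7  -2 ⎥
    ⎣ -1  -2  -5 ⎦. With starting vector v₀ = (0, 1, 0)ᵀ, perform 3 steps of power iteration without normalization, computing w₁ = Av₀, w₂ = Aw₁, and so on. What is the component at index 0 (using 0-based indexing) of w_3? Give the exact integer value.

w1 = Av₀ = ((-2)·0 + (-5)·1 + (-1)·0; (-5)·0 + 7·1 + (-2)·0; (-1)·0 + (-2)·1 + (-5)·0) = (-5, 7, -2)
w2 = Aw1 = ((-2)·(-5) + (-5)·7 + (-1)·(-2); (-5)·(-5) + 7·7 + (-2)·(-2); (-1)·(-5) + (-2)·7 + (-5)·(-2)) = (-23, 78, 1)
w3 = Aw2 = (-345, 659, -138)
The requested component of w3 is -345.

-345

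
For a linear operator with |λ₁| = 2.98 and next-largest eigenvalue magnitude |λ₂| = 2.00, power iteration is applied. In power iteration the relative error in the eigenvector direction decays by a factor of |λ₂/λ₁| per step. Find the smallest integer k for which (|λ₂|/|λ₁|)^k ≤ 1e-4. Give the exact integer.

24

|λ₂/λ₁| = 2.00/2.98 = 0.67114
Need k ≥ ln(1e-4) / ln(0.67114) = -9.2103 / -0.3988 ≈ 23.097
Smallest integer k satisfying the bound: 24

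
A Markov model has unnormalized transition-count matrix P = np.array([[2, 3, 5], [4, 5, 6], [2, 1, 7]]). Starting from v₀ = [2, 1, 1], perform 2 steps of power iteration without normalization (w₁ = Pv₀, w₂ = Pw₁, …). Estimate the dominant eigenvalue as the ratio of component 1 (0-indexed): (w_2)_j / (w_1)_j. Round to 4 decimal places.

w1 = Pv₀ = (12, 19, 12)
w2 = Pw1 = (141, 215, 127)
Ratio at component: 215 / 19 = 11.3158

λ ≈ 11.3158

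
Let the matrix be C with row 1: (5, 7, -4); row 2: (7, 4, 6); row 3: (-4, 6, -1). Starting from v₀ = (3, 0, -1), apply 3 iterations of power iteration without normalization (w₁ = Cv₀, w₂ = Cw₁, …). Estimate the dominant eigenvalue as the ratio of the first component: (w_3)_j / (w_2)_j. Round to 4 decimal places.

w1 = Cv₀ = (19, 15, -11)
w2 = Cw1 = (244, 127, 25)
w3 = Cw2 = (2009, 2366, -239)
Ratio at component: 2009 / 244 = 8.2336

8.2336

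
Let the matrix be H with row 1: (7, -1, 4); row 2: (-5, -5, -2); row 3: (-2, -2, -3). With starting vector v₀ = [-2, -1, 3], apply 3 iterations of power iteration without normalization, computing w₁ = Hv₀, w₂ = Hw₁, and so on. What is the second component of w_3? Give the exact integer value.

324

w1 = Hv₀ = (-1, 9, -3)
w2 = Hw1 = (-28, -34, -7)
w3 = Hw2 = (-190, 324, 145)
The requested component of w3 is 324.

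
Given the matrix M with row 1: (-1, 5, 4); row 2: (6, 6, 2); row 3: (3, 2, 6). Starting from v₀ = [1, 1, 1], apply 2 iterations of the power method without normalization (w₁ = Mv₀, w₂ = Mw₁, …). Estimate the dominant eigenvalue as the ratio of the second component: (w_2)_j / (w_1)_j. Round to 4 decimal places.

λ ≈ 11.0000

w1 = Mv₀ = ((-1)·1 + 5·1 + 4·1; 6·1 + 6·1 + 2·1; 3·1 + 2·1 + 6·1) = (8, 14, 11)
w2 = Mw1 = ((-1)·8 + 5·14 + 4·11; 6·8 + 6·14 + 2·11; 3·8 + 2·14 + 6·11) = (106, 154, 118)
Ratio at component: 154 / 14 = 11.0000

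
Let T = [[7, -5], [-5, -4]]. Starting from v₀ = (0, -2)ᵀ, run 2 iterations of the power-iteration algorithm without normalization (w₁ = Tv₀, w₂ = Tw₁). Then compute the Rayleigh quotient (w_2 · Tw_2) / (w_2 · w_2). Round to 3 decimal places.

w1 = Tv₀ = (10, 8)
w2 = Tw1 = (30, -82)
Tw2 = (620, 178)
w2·Tw2 = 30·620 + (-82)·178 = 4004; w2·w2 = 30·30 + (-82)·(-82) = 7624
λ ≈ 4004/7624 = 0.525

0.525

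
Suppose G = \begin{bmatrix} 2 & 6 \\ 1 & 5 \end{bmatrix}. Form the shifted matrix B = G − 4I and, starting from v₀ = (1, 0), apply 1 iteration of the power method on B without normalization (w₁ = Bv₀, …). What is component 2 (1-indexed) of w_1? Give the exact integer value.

B = G − 4I has rows (-2, 6); (1, 1)
w1 = Bv₀ = (-2, 1)
Requested component of w1: 1

1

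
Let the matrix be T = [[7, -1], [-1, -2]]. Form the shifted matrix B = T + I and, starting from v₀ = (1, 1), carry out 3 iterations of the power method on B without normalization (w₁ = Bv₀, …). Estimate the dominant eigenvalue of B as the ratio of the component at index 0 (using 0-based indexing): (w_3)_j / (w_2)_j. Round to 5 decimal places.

μ ≈ 8.08621

B = T + I has rows (8, -1); (-1, -1)
w1 = Bv₀ = (7, -2)
w2 = Bw1 = (58, -5)
w3 = Bw2 = (469, -53)
Ratio: 469/58 = 8.08621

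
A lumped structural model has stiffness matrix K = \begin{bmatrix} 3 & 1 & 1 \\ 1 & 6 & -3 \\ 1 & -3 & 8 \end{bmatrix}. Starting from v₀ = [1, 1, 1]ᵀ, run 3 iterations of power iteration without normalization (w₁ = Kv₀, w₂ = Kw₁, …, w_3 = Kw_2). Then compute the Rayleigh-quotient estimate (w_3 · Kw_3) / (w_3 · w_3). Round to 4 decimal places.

w1 = Kv₀ = (5, 4, 6)
w2 = Kw1 = (25, 11, 41)
w3 = Kw2 = (127, -32, 320)
Kw3 = (669, -1025, 2783)
w3·Kw3 = 127·669 + (-32)·(-1025) + 320·2783 = 1008323; w3·w3 = 127·127 + (-32)·(-32) + 320·320 = 119553
λ ≈ 1008323/119553 = 8.4341

8.4341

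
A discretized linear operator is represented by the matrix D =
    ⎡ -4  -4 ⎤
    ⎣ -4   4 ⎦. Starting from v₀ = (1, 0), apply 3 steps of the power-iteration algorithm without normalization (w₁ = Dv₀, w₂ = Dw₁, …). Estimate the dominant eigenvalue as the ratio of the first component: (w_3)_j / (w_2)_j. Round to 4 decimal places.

w1 = Dv₀ = (-4, -4)
w2 = Dw1 = (32, 0)
w3 = Dw2 = (-128, -128)
Ratio at component: -128 / 32 = -4.0000

λ ≈ -4.0000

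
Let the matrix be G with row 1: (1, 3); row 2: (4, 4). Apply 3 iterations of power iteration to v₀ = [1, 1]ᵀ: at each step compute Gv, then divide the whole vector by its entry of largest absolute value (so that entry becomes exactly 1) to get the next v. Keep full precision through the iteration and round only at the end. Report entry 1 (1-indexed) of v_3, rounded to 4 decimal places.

0.5658

Gv0 = (4.00000, 8.00000); divide by 8.00000 → v1 = (0.50000, 1.00000)
Gv1 = (3.50000, 6.00000); divide by 6.00000 → v2 = (0.58333, 1.00000)
Gv2 = (3.58333, 6.33333); divide by 6.33333 → v3 = (0.56579, 1.00000)
Requested entry of v3: 172/304 = 0.5658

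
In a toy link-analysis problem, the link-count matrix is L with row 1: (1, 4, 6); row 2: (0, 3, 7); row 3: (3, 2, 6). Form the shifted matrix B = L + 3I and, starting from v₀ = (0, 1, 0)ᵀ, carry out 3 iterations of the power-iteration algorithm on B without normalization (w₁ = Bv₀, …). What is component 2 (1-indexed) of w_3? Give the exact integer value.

B = L + 3I has rows (4, 4, 6); (0, 6, 7); (3, 2, 9)
w1 = Bv₀ = (4·0 + 4·1 + 6·0; 0·0 + 6·1 + 7·0; 3·0 + 2·1 + 9·0) = (4, 6, 2)
w2 = Bw1 = (4·4 + 4·6 + 6·2; 0·4 + 6·6 + 7·2; 3·4 + 2·6 + 9·2) = (52, 50, 42)
w3 = Bw2 = (660, 594, 634)
Requested component of w3: 594

594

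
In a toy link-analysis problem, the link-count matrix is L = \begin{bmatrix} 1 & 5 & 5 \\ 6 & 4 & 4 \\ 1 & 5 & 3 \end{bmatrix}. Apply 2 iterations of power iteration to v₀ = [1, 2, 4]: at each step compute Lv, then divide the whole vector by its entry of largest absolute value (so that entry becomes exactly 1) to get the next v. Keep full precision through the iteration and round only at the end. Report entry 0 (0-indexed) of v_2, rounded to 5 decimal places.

0.74372

Lv0 = (31.000000, 30.000000, 23.000000); divide by 31.000000 → v1 = (1.000000, 0.967742, 0.741935)
Lv1 = (9.548387, 12.838710, 8.064516); divide by 12.838710 → v2 = (0.743719, 1.000000, 0.628141)
Requested entry of v2: 296/398 = 0.74372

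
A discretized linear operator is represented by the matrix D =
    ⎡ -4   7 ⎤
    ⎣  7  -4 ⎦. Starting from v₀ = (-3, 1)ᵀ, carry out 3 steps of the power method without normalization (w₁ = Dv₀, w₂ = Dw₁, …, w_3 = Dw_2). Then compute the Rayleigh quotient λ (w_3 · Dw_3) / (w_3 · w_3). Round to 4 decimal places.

w1 = Dv₀ = ((-4)·(-3) + 7·1; 7·(-3) + (-4)·1) = (19, -25)
w2 = Dw1 = ((-4)·19 + 7·(-25); 7·19 + (-4)·(-25)) = (-251, 233)
w3 = Dw2 = (2635, -2689)
Dw3 = (-29363, 29201)
w3·Dw3 = 2635·(-29363) + (-2689)·29201 = -155892994; w3·w3 = 2635·2635 + (-2689)·(-2689) = 14173946
λ ≈ -155892994/14173946 = -10.9986

-10.9986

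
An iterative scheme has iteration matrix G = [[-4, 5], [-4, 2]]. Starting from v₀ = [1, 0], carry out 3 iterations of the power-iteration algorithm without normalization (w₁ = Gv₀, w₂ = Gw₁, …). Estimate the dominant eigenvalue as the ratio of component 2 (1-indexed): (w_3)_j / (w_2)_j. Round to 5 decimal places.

4.00000

w1 = Gv₀ = ((-4)·1 + 5·0; (-4)·1 + 2·0) = (-4, -4)
w2 = Gw1 = ((-4)·(-4) + 5·(-4); (-4)·(-4) + 2·(-4)) = (-4, 8)
w3 = Gw2 = (56, 32)
Ratio at component: 32 / 8 = 4.00000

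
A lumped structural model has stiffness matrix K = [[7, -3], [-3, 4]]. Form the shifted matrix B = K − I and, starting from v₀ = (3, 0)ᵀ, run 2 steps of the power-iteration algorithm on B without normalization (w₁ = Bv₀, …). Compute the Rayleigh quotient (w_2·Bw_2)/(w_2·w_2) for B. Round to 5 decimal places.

μ ≈ 7.85294

B = K − I has rows (6, -3); (-3, 3)
w1 = Bv₀ = (18, -9)
w2 = Bw1 = (135, -81)
Bw2 = (1053, -648)
w2·Bw2 = 194643; w2·w2 = 24786; μ ≈ 194643/24786 = 7.85294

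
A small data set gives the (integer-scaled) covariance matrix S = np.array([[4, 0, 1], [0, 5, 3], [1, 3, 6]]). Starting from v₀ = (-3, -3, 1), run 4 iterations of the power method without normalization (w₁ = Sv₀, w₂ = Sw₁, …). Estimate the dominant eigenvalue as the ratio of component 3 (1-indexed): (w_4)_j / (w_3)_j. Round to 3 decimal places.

λ ≈ 8.813

w1 = Sv₀ = (-11, -12, -6)
w2 = Sw1 = (-50, -78, -83)
w3 = Sw2 = (-283, -639, -782)
w4 = Sw3 = (-1914, -5541, -6892)
Ratio at component: -6892 / -782 = 8.813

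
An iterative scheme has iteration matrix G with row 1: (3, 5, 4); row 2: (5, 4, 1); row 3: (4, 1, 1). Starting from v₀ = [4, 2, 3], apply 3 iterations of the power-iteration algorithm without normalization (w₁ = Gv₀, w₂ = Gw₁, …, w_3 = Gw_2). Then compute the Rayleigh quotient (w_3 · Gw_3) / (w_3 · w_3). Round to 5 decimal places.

λ ≈ 9.91307

w1 = Gv₀ = (34, 31, 21)
w2 = Gw1 = (341, 315, 188)
w3 = Gw2 = (3350, 3153, 1867)
Gw3 = (33283, 31229, 18420)
w3·Gw3 = 3350·33283 + 3153·31229 + 1867·18420 = 244353227; w3·w3 = 3350·3350 + 3153·3153 + 1867·1867 = 24649598
λ ≈ 244353227/24649598 = 9.91307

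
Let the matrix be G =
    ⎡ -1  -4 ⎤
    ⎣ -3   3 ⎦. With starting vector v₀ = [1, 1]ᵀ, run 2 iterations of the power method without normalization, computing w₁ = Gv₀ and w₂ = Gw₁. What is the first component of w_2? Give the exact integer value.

w1 = Gv₀ = ((-1)·1 + (-4)·1; (-3)·1 + 3·1) = (-5, 0)
w2 = Gw1 = ((-1)·(-5) + (-4)·0; (-3)·(-5) + 3·0) = (5, 15)
The requested component of w2 is 5.

5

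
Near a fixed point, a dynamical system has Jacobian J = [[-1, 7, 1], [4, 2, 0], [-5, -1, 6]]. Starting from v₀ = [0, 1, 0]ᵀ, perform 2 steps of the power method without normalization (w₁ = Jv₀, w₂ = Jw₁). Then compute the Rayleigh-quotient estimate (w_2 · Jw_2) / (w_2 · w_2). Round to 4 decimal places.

w1 = Jv₀ = ((-1)·0 + 7·1 + 1·0; 4·0 + 2·1 + 0·0; (-5)·0 + (-1)·1 + 6·0) = (7, 2, -1)
w2 = Jw1 = ((-1)·7 + 7·2 + 1·(-1); 4·7 + 2·2 + 0·(-1); (-5)·7 + (-1)·2 + 6·(-1)) = (6, 32, -43)
Jw2 = (175, 88, -320)
w2·Jw2 = 6·175 + 32·88 + (-43)·(-320) = 17626; w2·w2 = 6·6 + 32·32 + (-43)·(-43) = 2909
λ ≈ 17626/2909 = 6.0591

6.0591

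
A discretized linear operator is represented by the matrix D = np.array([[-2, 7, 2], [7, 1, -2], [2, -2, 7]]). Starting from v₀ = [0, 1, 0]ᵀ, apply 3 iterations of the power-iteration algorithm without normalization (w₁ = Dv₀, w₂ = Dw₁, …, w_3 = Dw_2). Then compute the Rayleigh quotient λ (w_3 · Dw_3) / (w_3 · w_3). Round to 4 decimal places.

w1 = Dv₀ = (7, 1, -2)
w2 = Dw1 = (-11, 54, -2)
w3 = Dw2 = (396, -19, -144)
Dw3 = (-1213, 3041, -178)
w3·Dw3 = 396·(-1213) + (-19)·3041 + (-144)·(-178) = -512495; w3·w3 = 396·396 + (-19)·(-19) + (-144)·(-144) = 177913
λ ≈ -512495/177913 = -2.8806

λ ≈ -2.8806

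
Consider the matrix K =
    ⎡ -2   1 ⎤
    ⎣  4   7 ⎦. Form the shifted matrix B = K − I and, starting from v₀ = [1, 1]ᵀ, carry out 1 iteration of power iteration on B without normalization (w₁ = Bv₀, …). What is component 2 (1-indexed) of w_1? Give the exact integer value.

B = K − I has rows (-3, 1); (4, 6)
w1 = Bv₀ = ((-3)·1 + 1·1; 4·1 + 6·1) = (-2, 10)
Requested component of w1: 10

10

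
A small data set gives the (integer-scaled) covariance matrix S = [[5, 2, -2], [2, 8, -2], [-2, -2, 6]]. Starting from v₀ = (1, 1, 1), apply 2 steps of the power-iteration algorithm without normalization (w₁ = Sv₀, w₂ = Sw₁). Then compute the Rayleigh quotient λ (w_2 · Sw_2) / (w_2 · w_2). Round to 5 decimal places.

w1 = Sv₀ = (5, 8, 2)
w2 = Sw1 = (37, 70, -14)
Sw2 = (353, 662, -298)
w2·Sw2 = 37·353 + 70·662 + (-14)·(-298) = 63573; w2·w2 = 37·37 + 70·70 + (-14)·(-14) = 6465
λ ≈ 63573/6465 = 9.83341

9.83341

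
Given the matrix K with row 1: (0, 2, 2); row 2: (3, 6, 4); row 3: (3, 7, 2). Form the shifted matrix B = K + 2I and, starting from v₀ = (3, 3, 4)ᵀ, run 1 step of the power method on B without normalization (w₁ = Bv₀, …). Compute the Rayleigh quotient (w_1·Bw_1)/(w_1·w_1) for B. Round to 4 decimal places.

B = K + 2I has rows (2, 2, 2); (3, 8, 4); (3, 7, 4)
w1 = Bv₀ = (2·3 + 2·3 + 2·4; 3·3 + 8·3 + 4·4; 3·3 + 7·3 + 4·4) = (20, 49, 46)
Bw1 = (230, 636, 587)
w1·Bw1 = 62766; w1·w1 = 4917; μ ≈ 62766/4917 = 12.7651

μ ≈ 12.7651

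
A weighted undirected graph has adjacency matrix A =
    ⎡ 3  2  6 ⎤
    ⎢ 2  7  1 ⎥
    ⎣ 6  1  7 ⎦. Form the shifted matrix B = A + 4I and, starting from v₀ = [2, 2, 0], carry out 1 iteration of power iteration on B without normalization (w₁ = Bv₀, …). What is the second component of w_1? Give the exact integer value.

B = A + 4I has rows (7, 2, 6); (2, 11, 1); (6, 1, 11)
w1 = Bv₀ = (7·2 + 2·2 + 6·0; 2·2 + 11·2 + 1·0; 6·2 + 1·2 + 11·0) = (18, 26, 14)
Requested component of w1: 26

26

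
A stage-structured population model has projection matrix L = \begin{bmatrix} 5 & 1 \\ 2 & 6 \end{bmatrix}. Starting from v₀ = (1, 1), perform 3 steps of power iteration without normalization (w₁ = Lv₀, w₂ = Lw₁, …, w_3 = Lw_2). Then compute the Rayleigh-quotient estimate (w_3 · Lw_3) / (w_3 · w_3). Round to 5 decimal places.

7.04713

w1 = Lv₀ = (5·1 + 1·1; 2·1 + 6·1) = (6, 8)
w2 = Lw1 = (5·6 + 1·8; 2·6 + 6·8) = (38, 60)
w3 = Lw2 = (250, 436)
Lw3 = (1686, 3116)
w3·Lw3 = 250·1686 + 436·3116 = 1780076; w3·w3 = 250·250 + 436·436 = 252596
λ ≈ 1780076/252596 = 7.04713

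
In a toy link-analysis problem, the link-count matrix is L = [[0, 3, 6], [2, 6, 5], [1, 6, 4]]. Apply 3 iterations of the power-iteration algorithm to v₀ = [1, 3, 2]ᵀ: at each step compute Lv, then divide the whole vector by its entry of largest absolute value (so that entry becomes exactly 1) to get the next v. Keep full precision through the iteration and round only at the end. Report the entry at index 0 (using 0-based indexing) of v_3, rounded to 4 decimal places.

Lv0 = (21.00000, 30.00000, 27.00000); divide by 30.00000 → v1 = (0.70000, 1.00000, 0.90000)
Lv1 = (8.40000, 11.90000, 10.30000); divide by 11.90000 → v2 = (0.70588, 1.00000, 0.86555)
Lv2 = (8.19328, 11.73950, 10.16807); divide by 11.73950 → v3 = (0.69792, 1.00000, 0.86614)
Requested entry of v3: 2925/4191 = 0.6979

0.6979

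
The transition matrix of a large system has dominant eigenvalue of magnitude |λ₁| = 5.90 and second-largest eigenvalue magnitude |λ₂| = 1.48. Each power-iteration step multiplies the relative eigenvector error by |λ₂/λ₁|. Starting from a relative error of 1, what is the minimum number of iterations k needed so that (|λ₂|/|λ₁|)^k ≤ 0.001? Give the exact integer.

|λ₂/λ₁| = 1.48/5.90 = 0.25085
Need k ≥ ln(0.001) / ln(0.25085) = -6.9078 / -1.3829 ≈ 4.995
Smallest integer k satisfying the bound: 5

5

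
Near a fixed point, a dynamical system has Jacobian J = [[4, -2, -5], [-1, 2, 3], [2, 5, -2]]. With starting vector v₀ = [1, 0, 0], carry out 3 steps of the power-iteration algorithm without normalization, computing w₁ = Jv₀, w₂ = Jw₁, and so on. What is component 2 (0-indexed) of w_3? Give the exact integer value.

w1 = Jv₀ = (4, -1, 2)
w2 = Jw1 = (8, 0, -1)
w3 = Jw2 = (37, -11, 18)
The requested component of w3 is 18.

18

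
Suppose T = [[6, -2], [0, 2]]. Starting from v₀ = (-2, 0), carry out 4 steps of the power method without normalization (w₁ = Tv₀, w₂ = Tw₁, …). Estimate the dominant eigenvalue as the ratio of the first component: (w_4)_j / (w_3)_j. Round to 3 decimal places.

λ ≈ 6.000

w1 = Tv₀ = (6·(-2) + (-2)·0; 0·(-2) + 2·0) = (-12, 0)
w2 = Tw1 = (6·(-12) + (-2)·0; 0·(-12) + 2·0) = (-72, 0)
w3 = Tw2 = (-432, 0)
w4 = Tw3 = (-2592, 0)
Ratio at component: -2592 / -432 = 6.000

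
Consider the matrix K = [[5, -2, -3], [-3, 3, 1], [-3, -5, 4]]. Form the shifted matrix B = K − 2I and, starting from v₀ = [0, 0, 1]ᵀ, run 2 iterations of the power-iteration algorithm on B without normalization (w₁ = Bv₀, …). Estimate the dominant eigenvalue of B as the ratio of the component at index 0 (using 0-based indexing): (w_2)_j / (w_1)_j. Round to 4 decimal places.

μ ≈ 5.6667

B = K − 2I has rows (3, -2, -3); (-3, 1, 1); (-3, -5, 2)
w1 = Bv₀ = (-3, 1, 2)
w2 = Bw1 = (-17, 12, 8)
Ratio: -17/-3 = 5.6667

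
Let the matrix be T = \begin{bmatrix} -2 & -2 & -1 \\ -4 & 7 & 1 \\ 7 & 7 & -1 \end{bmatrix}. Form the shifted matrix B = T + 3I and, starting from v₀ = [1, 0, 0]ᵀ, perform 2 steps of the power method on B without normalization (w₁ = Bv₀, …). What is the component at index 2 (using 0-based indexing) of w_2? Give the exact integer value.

B = T + 3I has rows (1, -2, -1); (-4, 10, 1); (7, 7, 2)
w1 = Bv₀ = (1·1 + (-2)·0 + (-1)·0; (-4)·1 + 10·0 + 1·0; 7·1 + 7·0 + 2·0) = (1, -4, 7)
w2 = Bw1 = (1·1 + (-2)·(-4) + (-1)·7; (-4)·1 + 10·(-4) + 1·7; 7·1 + 7·(-4) + 2·7) = (2, -37, -7)
Requested component of w2: -7

-7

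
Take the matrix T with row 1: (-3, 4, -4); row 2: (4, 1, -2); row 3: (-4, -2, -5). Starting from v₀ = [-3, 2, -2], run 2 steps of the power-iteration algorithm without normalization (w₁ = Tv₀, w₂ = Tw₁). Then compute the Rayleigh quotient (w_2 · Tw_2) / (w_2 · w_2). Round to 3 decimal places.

w1 = Tv₀ = ((-3)·(-3) + 4·2 + (-4)·(-2); 4·(-3) + 1·2 + (-2)·(-2); (-4)·(-3) + (-2)·2 + (-5)·(-2)) = (25, -6, 18)
w2 = Tw1 = ((-3)·25 + 4·(-6) + (-4)·18; 4·25 + 1·(-6) + (-2)·18; (-4)·25 + (-2)·(-6) + (-5)·18) = (-171, 58, -178)
Tw2 = (1457, -270, 1458)
w2·Tw2 = (-171)·1457 + 58·(-270) + (-178)·1458 = -524331; w2·w2 = (-171)·(-171) + 58·58 + (-178)·(-178) = 64289
λ ≈ -524331/64289 = -8.156

λ ≈ -8.156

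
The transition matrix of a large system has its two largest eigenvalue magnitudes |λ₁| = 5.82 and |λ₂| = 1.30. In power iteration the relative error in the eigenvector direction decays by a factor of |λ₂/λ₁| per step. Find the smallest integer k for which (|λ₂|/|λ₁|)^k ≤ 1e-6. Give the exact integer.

10

|λ₂/λ₁| = 1.30/5.82 = 0.22337
Need k ≥ ln(1e-6) / ln(0.22337) = -13.8155 / -1.4989 ≈ 9.217
Smallest integer k satisfying the bound: 10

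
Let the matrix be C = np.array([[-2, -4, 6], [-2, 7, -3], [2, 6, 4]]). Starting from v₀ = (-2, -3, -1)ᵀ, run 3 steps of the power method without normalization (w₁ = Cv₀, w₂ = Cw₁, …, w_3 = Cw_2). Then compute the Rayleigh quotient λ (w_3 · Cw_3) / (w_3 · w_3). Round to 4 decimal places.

w1 = Cv₀ = (10, -14, -26)
w2 = Cw1 = (-120, -40, -168)
w3 = Cw2 = (-608, 464, -1152)
Cw3 = (-7552, 7920, -3040)
w3·Cw3 = (-608)·(-7552) + 464·7920 + (-1152)·(-3040) = 11768576; w3·w3 = (-608)·(-608) + 464·464 + (-1152)·(-1152) = 1912064
λ ≈ 11768576/1912064 = 6.1549

6.1549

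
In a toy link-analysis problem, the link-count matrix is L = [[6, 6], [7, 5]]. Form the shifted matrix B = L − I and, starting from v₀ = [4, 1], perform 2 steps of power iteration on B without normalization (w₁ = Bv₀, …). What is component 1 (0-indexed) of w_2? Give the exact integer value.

B = L − I has rows (5, 6); (7, 4)
w1 = Bv₀ = (5·4 + 6·1; 7·4 + 4·1) = (26, 32)
w2 = Bw1 = (5·26 + 6·32; 7·26 + 4·32) = (322, 310)
Requested component of w2: 310

310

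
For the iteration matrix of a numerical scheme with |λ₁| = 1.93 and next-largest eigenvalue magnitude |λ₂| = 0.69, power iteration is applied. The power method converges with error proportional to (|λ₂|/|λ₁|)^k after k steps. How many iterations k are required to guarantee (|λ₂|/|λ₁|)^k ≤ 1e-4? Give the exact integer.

9

|λ₂/λ₁| = 0.69/1.93 = 0.35751
Need k ≥ ln(1e-4) / ln(0.35751) = -9.2103 / -1.0286 ≈ 8.954
Smallest integer k satisfying the bound: 9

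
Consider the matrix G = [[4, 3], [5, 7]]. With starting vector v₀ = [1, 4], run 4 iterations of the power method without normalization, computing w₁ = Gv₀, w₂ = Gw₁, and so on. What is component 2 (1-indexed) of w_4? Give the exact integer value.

w1 = Gv₀ = (16, 33)
w2 = Gw1 = (163, 311)
w3 = Gw2 = (1585, 2992)
w4 = Gw3 = (15316, 28869)
The requested component of w4 is 28869.

28869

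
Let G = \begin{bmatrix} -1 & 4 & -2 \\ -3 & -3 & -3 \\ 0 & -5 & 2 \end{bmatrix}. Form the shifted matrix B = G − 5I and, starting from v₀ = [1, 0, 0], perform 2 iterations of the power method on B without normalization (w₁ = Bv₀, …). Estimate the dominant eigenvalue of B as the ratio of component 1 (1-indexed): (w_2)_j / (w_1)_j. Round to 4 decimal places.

B = G − 5I has rows (-6, 4, -2); (-3, -8, -3); (0, -5, -3)
w1 = Bv₀ = (-6, -3, 0)
w2 = Bw1 = (24, 42, 15)
Ratio: 24/-6 = -4.0000

μ ≈ -4.0000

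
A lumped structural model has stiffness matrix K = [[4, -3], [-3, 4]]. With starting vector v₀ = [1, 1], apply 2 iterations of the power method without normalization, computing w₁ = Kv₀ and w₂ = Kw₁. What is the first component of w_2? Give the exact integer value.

w1 = Kv₀ = (4·1 + (-3)·1; (-3)·1 + 4·1) = (1, 1)
w2 = Kw1 = (4·1 + (-3)·1; (-3)·1 + 4·1) = (1, 1)
The requested component of w2 is 1.

1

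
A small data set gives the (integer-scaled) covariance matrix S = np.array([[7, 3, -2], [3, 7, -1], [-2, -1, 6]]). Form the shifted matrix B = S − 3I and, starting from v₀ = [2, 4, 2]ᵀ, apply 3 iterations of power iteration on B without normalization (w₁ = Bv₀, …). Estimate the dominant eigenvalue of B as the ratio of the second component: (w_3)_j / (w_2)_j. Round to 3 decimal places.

7.400

B = S − 3I has rows (4, 3, -2); (3, 4, -1); (-2, -1, 3)
w1 = Bv₀ = (4·2 + 3·4 + (-2)·2; 3·2 + 4·4 + (-1)·2; (-2)·2 + (-1)·4 + 3·2) = (16, 20, -2)
w2 = Bw1 = (4·16 + 3·20 + (-2)·(-2); 3·16 + 4·20 + (-1)·(-2); (-2)·16 + (-1)·20 + 3·(-2)) = (128, 130, -58)
w3 = Bw2 = (1018, 962, -560)
Ratio: 962/130 = 7.400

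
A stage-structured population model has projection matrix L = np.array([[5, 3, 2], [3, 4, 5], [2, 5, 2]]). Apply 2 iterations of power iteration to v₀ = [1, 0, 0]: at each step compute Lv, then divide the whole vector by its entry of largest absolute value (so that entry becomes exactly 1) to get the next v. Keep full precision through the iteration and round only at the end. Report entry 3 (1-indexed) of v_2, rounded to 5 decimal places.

0.76316

Lv0 = (5.000000, 3.000000, 2.000000); divide by 5.000000 → v1 = (1.000000, 0.600000, 0.400000)
Lv1 = (7.600000, 7.400000, 5.800000); divide by 7.600000 → v2 = (1.000000, 0.973684, 0.763158)
Requested entry of v2: 29/38 = 0.76316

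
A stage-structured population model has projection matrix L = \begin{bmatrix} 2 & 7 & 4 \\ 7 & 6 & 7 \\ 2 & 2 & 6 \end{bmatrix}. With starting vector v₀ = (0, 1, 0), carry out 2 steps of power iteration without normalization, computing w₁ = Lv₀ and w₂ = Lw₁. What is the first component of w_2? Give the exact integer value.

64

w1 = Lv₀ = (2·0 + 7·1 + 4·0; 7·0 + 6·1 + 7·0; 2·0 + 2·1 + 6·0) = (7, 6, 2)
w2 = Lw1 = (2·7 + 7·6 + 4·2; 7·7 + 6·6 + 7·2; 2·7 + 2·6 + 6·2) = (64, 99, 38)
The requested component of w2 is 64.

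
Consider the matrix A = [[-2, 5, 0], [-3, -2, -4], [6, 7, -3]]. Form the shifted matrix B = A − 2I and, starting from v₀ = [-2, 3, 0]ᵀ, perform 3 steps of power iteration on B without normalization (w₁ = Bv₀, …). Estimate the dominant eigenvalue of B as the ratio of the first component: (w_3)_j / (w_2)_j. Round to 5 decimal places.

B = A − 2I has rows (-4, 5, 0); (-3, -4, -4); (6, 7, -5)
w1 = Bv₀ = ((-4)·(-2) + 5·3 + 0·0; (-3)·(-2) + (-4)·3 + (-4)·0; 6·(-2) + 7·3 + (-5)·0) = (23, -6, 9)
w2 = Bw1 = ((-4)·23 + 5·(-6) + 0·9; (-3)·23 + (-4)·(-6) + (-4)·9; 6·23 + 7·(-6) + (-5)·9) = (-122, -81, 51)
w3 = Bw2 = (83, 486, -1554)
Ratio: 83/-122 = -0.68033

-0.68033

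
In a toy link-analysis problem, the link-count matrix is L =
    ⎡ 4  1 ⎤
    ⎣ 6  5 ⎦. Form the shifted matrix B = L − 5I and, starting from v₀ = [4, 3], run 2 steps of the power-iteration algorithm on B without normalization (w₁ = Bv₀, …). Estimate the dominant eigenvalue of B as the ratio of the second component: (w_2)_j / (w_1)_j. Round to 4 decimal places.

μ ≈ -0.2500

B = L − 5I has rows (-1, 1); (6, 0)
w1 = Bv₀ = ((-1)·4 + 1·3; 6·4 + 0·3) = (-1, 24)
w2 = Bw1 = ((-1)·(-1) + 1·24; 6·(-1) + 0·24) = (25, -6)
Ratio: -6/24 = -0.2500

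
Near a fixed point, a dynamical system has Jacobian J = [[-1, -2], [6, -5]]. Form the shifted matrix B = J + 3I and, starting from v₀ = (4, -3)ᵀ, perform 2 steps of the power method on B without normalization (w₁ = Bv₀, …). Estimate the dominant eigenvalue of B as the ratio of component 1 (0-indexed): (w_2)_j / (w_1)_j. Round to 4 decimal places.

μ ≈ 0.8000

B = J + 3I has rows (2, -2); (6, -2)
w1 = Bv₀ = (14, 30)
w2 = Bw1 = (-32, 24)
Ratio: 24/30 = 0.8000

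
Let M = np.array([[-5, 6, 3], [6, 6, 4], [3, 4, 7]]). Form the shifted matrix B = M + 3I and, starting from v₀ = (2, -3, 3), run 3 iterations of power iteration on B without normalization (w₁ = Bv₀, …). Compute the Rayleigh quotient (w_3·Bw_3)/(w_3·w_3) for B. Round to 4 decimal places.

μ ≈ 14.4232

B = M + 3I has rows (-2, 6, 3); (6, 9, 4); (3, 4, 10)
w1 = Bv₀ = ((-2)·2 + 6·(-3) + 3·3; 6·2 + 9·(-3) + 4·3; 3·2 + 4·(-3) + 10·3) = (-13, -3, 24)
w2 = Bw1 = ((-2)·(-13) + 6·(-3) + 3·24; 6·(-13) + 9·(-3) + 4·24; 3·(-13) + 4·(-3) + 10·24) = (80, -9, 189)
w3 = Bw2 = (353, 1155, 2094)
Bw3 = (12506, 20889, 26619)
w3·Bw3 = 84281599; w3·w3 = 5843470; μ ≈ 84281599/5843470 = 14.4232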